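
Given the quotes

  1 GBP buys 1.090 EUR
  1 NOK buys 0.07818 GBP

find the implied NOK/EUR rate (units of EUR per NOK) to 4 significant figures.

NOK/EUR = 0.08522

1 NOK × 0.07818 = 0.07818 GBP
0.07818 GBP × 1.090 = 0.0852162 EUR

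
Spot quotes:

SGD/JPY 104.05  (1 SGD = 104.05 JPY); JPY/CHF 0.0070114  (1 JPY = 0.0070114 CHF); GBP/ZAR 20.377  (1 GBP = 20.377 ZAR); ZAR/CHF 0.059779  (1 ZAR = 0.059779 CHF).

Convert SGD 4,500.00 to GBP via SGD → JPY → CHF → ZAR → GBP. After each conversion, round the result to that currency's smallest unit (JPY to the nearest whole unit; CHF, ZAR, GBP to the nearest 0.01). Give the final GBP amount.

GBP 2,695.07

SGD 4,500.00 × 104.05 = JPY 468,225
JPY 468,225 × 0.0070114 = CHF 3,282.91
CHF 3,282.91 ÷ 0.059779 = ZAR 54,917.45
ZAR 54,917.45 ÷ 20.377 = GBP 2,695.07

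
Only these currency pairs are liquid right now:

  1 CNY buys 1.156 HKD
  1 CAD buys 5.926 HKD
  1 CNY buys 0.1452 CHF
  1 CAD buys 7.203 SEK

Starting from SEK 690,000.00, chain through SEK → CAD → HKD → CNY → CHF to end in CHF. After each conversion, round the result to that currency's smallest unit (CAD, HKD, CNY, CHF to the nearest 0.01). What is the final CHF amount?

CHF 71,302.72

SEK 690,000.00 ÷ 7.203 = CAD 95,793.42
CAD 95,793.42 × 5.926 = HKD 567,671.81
HKD 567,671.81 ÷ 1.156 = CNY 491,065.58
CNY 491,065.58 × 0.1452 = CHF 71,302.72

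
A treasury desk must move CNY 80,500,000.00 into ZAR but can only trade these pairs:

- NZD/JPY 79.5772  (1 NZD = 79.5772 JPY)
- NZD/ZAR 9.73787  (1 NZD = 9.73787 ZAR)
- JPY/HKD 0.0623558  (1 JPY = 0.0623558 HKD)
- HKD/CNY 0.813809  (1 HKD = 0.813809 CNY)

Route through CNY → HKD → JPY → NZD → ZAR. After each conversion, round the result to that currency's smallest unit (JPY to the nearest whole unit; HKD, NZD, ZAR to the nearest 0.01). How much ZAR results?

ZAR 194,120,702.71

CNY 80,500,000.00 ÷ 0.813809 = HKD 98,917,559.28
HKD 98,917,559.28 ÷ 0.0623558 = JPY 1,586,340,954
JPY 1,586,340,954 ÷ 79.5772 = NZD 19,934,616.37
NZD 19,934,616.37 × 9.73787 = ZAR 194,120,702.71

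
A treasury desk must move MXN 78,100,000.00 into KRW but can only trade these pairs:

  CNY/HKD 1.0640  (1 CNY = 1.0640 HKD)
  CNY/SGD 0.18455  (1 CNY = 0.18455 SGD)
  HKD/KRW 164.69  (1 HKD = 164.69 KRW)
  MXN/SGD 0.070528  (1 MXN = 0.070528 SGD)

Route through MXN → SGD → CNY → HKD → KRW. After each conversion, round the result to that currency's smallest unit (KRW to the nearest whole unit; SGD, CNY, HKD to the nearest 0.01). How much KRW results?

MXN 78,100,000.00 × 0.070528 = SGD 5,508,236.80
SGD 5,508,236.80 ÷ 0.18455 = CNY 29,846,853.43
CNY 29,846,853.43 × 1.0640 = HKD 31,757,052.05
HKD 31,757,052.05 × 164.69 = KRW 5,230,068,902

KRW 5,230,068,902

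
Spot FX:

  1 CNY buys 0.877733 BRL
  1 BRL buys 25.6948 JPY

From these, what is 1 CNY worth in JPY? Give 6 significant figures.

CNY/JPY = 22.5532

1 CNY × 0.877733 = 0.877733 BRL
0.877733 BRL × 25.6948 = 22.5532 JPY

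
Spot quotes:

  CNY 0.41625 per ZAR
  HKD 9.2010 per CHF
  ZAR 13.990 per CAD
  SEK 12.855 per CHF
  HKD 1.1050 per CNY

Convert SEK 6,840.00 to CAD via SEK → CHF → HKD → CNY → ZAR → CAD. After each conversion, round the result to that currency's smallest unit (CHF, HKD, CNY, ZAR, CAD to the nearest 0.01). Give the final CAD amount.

CAD 760.83

SEK 6,840.00 ÷ 12.855 = CHF 532.09
CHF 532.09 × 9.2010 = HKD 4,895.76
HKD 4,895.76 ÷ 1.1050 = CNY 4,430.55
CNY 4,430.55 ÷ 0.41625 = ZAR 10,643.96
ZAR 10,643.96 ÷ 13.990 = CAD 760.83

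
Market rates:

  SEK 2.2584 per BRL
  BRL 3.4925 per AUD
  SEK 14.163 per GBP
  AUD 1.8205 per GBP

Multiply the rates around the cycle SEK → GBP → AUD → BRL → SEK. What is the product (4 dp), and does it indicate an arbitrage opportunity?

1.0138 (arbitrage exists)

Around SEK → GBP → AUD → BRL → SEK: 1 ÷ 14.163 × 1.8205 × 3.4925 × 2.2584 = 1.013848
Product > 1; profitable direction is SEK → GBP → AUD → BRL → SEK.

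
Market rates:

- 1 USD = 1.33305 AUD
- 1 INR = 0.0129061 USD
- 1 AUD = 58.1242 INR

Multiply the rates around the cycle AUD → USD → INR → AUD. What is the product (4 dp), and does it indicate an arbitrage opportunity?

1.0000 (no arbitrage)

Around AUD → USD → INR → AUD: 1 ÷ 1.33305 ÷ 0.0129061 ÷ 58.1242 = 1.000004
Product ≈ 1 (deviation 0.000%, within rounding noise).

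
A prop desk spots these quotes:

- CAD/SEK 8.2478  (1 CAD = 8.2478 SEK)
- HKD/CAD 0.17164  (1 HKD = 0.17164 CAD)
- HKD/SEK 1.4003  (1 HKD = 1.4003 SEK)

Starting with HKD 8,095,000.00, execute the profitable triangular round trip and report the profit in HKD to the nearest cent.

Profit: HKD 88,750.71

Profitable loop is HKD → CAD → SEK → HKD:
HKD 8,095,000.00 × 0.17164 = CAD 1,389,425.80
CAD 1,389,425.80 × 8.2478 = SEK 11,459,706.11
SEK 11,459,706.11 ÷ 1.4003 = HKD 8,183,750.71
Profit = HKD 8,183,750.71 − HKD 8,095,000.00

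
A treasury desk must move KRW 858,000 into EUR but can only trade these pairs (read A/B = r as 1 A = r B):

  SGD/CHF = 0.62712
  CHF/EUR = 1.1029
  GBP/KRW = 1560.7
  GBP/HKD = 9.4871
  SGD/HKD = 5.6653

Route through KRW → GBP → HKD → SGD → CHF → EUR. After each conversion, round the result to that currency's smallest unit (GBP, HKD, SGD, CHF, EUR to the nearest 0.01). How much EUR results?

KRW 858,000 ÷ 1560.7 = GBP 549.75
GBP 549.75 × 9.4871 = HKD 5,215.53
HKD 5,215.53 ÷ 5.6653 = SGD 920.61
SGD 920.61 × 0.62712 = CHF 577.33
CHF 577.33 × 1.1029 = EUR 636.74

EUR 636.74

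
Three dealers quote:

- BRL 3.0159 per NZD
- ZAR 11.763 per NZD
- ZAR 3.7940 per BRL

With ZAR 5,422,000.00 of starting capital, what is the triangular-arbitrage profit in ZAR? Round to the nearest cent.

Profit: ZAR 151,953.57

Profitable loop is ZAR → BRL → NZD → ZAR:
ZAR 5,422,000.00 ÷ 3.7940 = BRL 1,429,098.58
BRL 1,429,098.58 ÷ 3.0159 = NZD 473,854.76
NZD 473,854.76 × 11.763 = ZAR 5,573,953.57
Profit = ZAR 5,573,953.57 − ZAR 5,422,000.00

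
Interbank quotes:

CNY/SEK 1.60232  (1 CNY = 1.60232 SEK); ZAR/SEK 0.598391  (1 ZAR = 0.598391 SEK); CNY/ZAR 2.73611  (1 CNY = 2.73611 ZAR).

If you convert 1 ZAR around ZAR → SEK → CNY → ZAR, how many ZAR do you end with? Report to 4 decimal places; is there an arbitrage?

Around ZAR → SEK → CNY → ZAR: 1 × 0.598391 ÷ 1.60232 × 2.73611 = 1.021808
Product > 1; profitable direction is ZAR → SEK → CNY → ZAR.

1.0218 (arbitrage exists)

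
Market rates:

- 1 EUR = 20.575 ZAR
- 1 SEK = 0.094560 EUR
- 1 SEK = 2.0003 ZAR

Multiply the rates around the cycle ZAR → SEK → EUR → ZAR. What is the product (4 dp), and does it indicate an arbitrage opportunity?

0.9726 (arbitrage exists)

Around ZAR → SEK → EUR → ZAR: 1 ÷ 2.0003 × 0.094560 × 20.575 = 0.972640
Product < 1; profitable direction is ZAR → EUR → SEK → ZAR.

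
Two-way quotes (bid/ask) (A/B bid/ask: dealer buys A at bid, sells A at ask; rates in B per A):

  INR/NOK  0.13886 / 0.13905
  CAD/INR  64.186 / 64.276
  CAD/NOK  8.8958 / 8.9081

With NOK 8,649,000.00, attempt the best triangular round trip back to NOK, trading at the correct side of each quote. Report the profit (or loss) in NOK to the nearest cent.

Best loop NOK → CAD → INR → NOK:
NOK 8,649,000.00 ÷ 8.9081 (buy CAD at ask) = CAD 970,914.11
CAD 970,914.11 × 64.186 (sell CAD at bid) = INR 62,319,093.18
INR 62,319,093.18 × 0.13886 (sell INR at bid) = NOK 8,653,629.28

Net profit: NOK 4,629.28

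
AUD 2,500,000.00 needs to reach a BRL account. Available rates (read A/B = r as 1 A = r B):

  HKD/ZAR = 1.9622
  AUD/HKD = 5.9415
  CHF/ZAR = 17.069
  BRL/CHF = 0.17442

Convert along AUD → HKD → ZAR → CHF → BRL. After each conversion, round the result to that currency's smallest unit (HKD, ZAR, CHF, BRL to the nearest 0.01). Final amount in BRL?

AUD 2,500,000.00 × 5.9415 = HKD 14,853,750.00
HKD 14,853,750.00 × 1.9622 = ZAR 29,146,028.25
ZAR 29,146,028.25 ÷ 17.069 = CHF 1,707,541.64
CHF 1,707,541.64 ÷ 0.17442 = BRL 9,789,827.08

BRL 9,789,827.08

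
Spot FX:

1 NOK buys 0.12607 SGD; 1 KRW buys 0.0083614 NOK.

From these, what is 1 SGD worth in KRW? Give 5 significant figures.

1 SGD ÷ 0.12607 = 7.9321 NOK
7.9321 NOK ÷ 0.0083614 = 948.657 KRW

SGD/KRW = 948.66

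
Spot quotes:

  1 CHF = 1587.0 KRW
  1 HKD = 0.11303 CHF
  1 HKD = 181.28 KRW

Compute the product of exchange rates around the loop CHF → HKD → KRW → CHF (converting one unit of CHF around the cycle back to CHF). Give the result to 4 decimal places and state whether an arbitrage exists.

Around CHF → HKD → KRW → CHF: 1 ÷ 0.11303 × 181.28 ÷ 1587.0 = 1.010600
Product > 1; profitable direction is CHF → HKD → KRW → CHF.

1.0106 (arbitrage exists)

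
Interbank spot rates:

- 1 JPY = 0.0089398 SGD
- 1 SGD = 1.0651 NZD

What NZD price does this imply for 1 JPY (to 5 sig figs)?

1 JPY × 0.0089398 = 0.0089398 SGD
0.0089398 SGD × 1.0651 = 0.00952178 NZD

JPY/NZD = 0.0095218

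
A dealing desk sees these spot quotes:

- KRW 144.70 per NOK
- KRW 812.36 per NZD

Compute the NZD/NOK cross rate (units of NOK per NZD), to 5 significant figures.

NZD/NOK = 5.6141

1 NZD × 812.36 = 812.36 KRW
812.36 KRW ÷ 144.70 = 5.6141 NOK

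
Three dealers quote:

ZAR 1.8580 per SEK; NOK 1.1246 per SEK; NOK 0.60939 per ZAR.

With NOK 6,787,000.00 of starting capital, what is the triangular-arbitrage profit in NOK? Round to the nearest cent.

Profitable loop is NOK → SEK → ZAR → NOK:
NOK 6,787,000.00 ÷ 1.1246 = SEK 6,035,034.68
SEK 6,035,034.68 × 1.8580 = ZAR 11,213,094.43
ZAR 11,213,094.43 × 0.60939 = NOK 6,833,147.62
Profit = NOK 6,833,147.62 − NOK 6,787,000.00

Profit: NOK 46,147.62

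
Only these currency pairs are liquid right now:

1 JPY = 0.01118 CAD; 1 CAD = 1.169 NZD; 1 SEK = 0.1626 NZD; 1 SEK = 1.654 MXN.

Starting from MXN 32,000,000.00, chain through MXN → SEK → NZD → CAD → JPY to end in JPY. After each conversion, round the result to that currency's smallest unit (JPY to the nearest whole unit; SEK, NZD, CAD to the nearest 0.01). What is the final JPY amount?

MXN 32,000,000.00 ÷ 1.654 = SEK 19,347,037.48
SEK 19,347,037.48 × 0.1626 = NZD 3,145,828.29
NZD 3,145,828.29 ÷ 1.169 = CAD 2,691,042.16
CAD 2,691,042.16 ÷ 0.01118 = JPY 240,701,445

JPY 240,701,445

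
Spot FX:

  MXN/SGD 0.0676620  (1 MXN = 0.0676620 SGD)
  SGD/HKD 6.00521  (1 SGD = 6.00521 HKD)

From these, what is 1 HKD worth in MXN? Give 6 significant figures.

1 HKD ÷ 6.00521 = 0.166522 SGD
0.166522 SGD ÷ 0.0676620 = 2.46109 MXN

HKD/MXN = 2.46109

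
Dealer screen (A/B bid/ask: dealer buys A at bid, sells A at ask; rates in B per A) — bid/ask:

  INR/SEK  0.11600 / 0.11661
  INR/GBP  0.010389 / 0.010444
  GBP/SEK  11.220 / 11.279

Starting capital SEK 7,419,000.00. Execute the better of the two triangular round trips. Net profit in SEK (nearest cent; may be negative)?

Net result: SEK -2,889.73 (no profitable arbitrage after spreads)

Best loop SEK → INR → GBP → SEK:
SEK 7,419,000.00 ÷ 0.11661 (buy INR at ask) = INR 63,622,330.85
INR 63,622,330.85 × 0.010389 (sell INR at bid) = GBP 660,972.40
GBP 660,972.40 × 11.220 (sell GBP at bid) = SEK 7,416,110.27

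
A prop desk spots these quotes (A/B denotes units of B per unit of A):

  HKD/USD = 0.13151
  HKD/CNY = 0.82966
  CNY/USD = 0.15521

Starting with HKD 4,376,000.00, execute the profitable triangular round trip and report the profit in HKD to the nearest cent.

Profitable loop is HKD → USD → CNY → HKD:
HKD 4,376,000.00 × 0.13151 = USD 575,487.76
USD 575,487.76 ÷ 0.15521 = CNY 3,707,800.79
CNY 3,707,800.79 ÷ 0.82966 = HKD 4,469,060.56
Profit = HKD 4,469,060.56 − HKD 4,376,000.00

Profit: HKD 93,060.56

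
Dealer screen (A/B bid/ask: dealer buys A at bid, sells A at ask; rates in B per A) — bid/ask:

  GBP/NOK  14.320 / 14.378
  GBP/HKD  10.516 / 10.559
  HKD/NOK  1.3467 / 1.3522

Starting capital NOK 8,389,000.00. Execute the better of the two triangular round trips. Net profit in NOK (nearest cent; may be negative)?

Best loop NOK → HKD → GBP → NOK:
NOK 8,389,000.00 ÷ 1.3522 (buy HKD at ask) = HKD 6,203,963.91
HKD 6,203,963.91 ÷ 10.559 (buy GBP at ask) = GBP 587,552.22
GBP 587,552.22 × 14.320 (sell GBP at bid) = NOK 8,413,747.82

Net profit: NOK 24,747.82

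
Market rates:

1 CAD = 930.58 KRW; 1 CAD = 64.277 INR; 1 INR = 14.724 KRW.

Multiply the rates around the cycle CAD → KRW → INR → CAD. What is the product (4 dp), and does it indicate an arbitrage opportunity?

0.9833 (arbitrage exists)

Around CAD → KRW → INR → CAD: 1 × 930.58 ÷ 14.724 ÷ 64.277 = 0.983269
Product < 1; profitable direction is CAD → INR → KRW → CAD.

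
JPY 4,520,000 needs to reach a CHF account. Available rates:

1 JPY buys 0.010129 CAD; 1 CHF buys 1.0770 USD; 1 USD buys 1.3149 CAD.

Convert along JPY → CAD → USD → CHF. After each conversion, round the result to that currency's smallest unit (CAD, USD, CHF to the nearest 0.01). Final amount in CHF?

CHF 32,329.32

JPY 4,520,000 × 0.010129 = CAD 45,783.08
CAD 45,783.08 ÷ 1.3149 = USD 34,818.68
USD 34,818.68 ÷ 1.0770 = CHF 32,329.32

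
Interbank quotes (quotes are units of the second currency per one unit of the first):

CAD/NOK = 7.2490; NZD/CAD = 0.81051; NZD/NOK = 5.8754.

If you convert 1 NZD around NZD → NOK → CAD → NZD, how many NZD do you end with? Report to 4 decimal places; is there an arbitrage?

Around NZD → NOK → CAD → NZD: 1 × 5.8754 ÷ 7.2490 ÷ 0.81051 = 1.000002
Product ≈ 1 (deviation 0.000%, within rounding noise).

1.0000 (no arbitrage)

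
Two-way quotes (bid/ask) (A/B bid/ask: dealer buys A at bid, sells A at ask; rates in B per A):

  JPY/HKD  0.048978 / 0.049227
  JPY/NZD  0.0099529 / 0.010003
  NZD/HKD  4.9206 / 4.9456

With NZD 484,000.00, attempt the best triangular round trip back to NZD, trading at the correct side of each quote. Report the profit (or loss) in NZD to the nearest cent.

Net result: NZD -2,485.14 (no profitable arbitrage after spreads)

Best loop NZD → HKD → JPY → NZD:
NZD 484,000.00 × 4.9206 (sell NZD at bid) = HKD 2,381,570.40
HKD 2,381,570.40 ÷ 0.049227 (buy JPY at ask) = JPY 48,379,353
JPY 48,379,353 × 0.0099529 (sell JPY at bid) = NZD 481,514.86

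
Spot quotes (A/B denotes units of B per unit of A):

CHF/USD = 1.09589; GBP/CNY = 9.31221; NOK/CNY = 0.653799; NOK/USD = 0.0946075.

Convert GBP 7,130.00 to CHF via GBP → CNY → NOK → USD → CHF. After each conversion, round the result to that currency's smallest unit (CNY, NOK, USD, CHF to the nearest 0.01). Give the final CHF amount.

GBP 7,130.00 × 9.31221 = CNY 66,396.06
CNY 66,396.06 ÷ 0.653799 = NOK 101,554.24
NOK 101,554.24 × 0.0946075 = USD 9,607.79
USD 9,607.79 ÷ 1.09589 = CHF 8,767.11

CHF 8,767.11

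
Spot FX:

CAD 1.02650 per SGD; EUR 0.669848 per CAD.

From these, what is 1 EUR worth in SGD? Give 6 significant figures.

EUR/SGD = 1.45434

1 EUR ÷ 0.669848 = 1.49288 CAD
1.49288 CAD ÷ 1.02650 = 1.45434 SGD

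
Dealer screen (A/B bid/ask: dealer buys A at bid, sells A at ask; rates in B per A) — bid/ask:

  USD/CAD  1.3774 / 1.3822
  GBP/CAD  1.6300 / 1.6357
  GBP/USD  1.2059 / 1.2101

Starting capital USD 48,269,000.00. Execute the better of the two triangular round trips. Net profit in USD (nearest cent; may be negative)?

Best loop USD → CAD → GBP → USD:
USD 48,269,000.00 × 1.3774 (sell USD at bid) = CAD 66,485,720.60
CAD 66,485,720.60 ÷ 1.6357 (buy GBP at ask) = GBP 40,646,647.06
GBP 40,646,647.06 × 1.2059 (sell GBP at bid) = USD 49,015,791.69

Net profit: USD 746,791.69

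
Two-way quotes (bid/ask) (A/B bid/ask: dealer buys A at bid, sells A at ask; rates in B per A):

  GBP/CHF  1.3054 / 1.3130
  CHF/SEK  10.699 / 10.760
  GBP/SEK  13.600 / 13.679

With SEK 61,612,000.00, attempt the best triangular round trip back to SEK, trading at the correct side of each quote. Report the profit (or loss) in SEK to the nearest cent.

Best loop SEK → GBP → CHF → SEK:
SEK 61,612,000.00 ÷ 13.679 (buy GBP at ask) = GBP 4,504,130.42
GBP 4,504,130.42 × 1.3054 (sell GBP at bid) = CHF 5,879,691.85
CHF 5,879,691.85 × 10.699 (sell CHF at bid) = SEK 62,906,823.09

Net profit: SEK 1,294,823.09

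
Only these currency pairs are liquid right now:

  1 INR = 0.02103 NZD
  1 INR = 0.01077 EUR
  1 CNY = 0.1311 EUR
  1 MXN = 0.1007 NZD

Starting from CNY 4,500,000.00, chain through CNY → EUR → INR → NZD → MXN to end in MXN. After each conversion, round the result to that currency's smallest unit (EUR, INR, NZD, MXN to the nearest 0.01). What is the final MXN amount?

MXN 11,439,559.58

CNY 4,500,000.00 × 0.1311 = EUR 589,950.00
EUR 589,950.00 ÷ 0.01077 = INR 54,777,158.77
INR 54,777,158.77 × 0.02103 = NZD 1,151,963.65
NZD 1,151,963.65 ÷ 0.1007 = MXN 11,439,559.58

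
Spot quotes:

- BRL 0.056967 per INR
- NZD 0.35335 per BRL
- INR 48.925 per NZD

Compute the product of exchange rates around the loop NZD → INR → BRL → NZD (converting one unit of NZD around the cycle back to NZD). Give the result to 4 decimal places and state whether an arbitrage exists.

Around NZD → INR → BRL → NZD: 1 × 48.925 × 0.056967 × 0.35335 = 0.984825
Product < 1; profitable direction is NZD → BRL → INR → NZD.

0.9848 (arbitrage exists)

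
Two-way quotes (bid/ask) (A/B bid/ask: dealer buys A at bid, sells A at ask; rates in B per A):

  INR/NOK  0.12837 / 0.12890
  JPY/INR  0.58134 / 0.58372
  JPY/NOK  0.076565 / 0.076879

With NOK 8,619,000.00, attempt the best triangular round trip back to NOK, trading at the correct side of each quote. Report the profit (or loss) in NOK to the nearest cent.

Net profit: NOK 151,607.51

Best loop NOK → INR → JPY → NOK:
NOK 8,619,000.00 ÷ 0.12890 (buy INR at ask) = INR 66,865,787.43
INR 66,865,787.43 ÷ 0.58372 (buy JPY at ask) = JPY 114,551,133
JPY 114,551,133 × 0.076565 (sell JPY at bid) = NOK 8,770,607.51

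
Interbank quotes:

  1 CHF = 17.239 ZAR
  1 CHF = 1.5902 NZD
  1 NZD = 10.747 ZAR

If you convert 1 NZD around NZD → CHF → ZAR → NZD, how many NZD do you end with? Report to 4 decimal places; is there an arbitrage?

Around NZD → CHF → ZAR → NZD: 1 ÷ 1.5902 × 17.239 ÷ 10.747 = 1.008726
Product > 1; profitable direction is NZD → CHF → ZAR → NZD.

1.0087 (arbitrage exists)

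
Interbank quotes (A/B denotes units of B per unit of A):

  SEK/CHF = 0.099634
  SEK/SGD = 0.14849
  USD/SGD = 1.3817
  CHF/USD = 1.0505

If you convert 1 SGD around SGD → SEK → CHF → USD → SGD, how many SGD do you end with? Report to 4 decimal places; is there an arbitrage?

0.9739 (arbitrage exists)

Around SGD → SEK → CHF → USD → SGD: 1 ÷ 0.14849 × 0.099634 × 1.0505 × 1.3817 = 0.973913
Product < 1; profitable direction is SGD → USD → CHF → SEK → SGD.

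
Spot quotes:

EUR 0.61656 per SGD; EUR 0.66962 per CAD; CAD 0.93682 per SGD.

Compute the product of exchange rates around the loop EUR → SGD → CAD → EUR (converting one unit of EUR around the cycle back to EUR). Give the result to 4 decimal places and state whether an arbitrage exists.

Around EUR → SGD → CAD → EUR: 1 ÷ 0.61656 × 0.93682 × 0.66962 = 1.017441
Product > 1; profitable direction is EUR → SGD → CAD → EUR.

1.0174 (arbitrage exists)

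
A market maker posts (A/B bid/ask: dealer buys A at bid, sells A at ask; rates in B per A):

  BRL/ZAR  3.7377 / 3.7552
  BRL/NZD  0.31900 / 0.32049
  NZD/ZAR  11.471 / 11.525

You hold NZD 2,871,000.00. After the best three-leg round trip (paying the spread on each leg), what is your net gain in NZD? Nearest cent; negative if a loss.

Net profit: NZD 34,241.34

Best loop NZD → BRL → ZAR → NZD:
NZD 2,871,000.00 ÷ 0.32049 (buy BRL at ask) = BRL 8,958,157.82
BRL 8,958,157.82 × 3.7377 (sell BRL at bid) = ZAR 33,482,906.49
ZAR 33,482,906.49 ÷ 11.525 (buy NZD at ask) = NZD 2,905,241.34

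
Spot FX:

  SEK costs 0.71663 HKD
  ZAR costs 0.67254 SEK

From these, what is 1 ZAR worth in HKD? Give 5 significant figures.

1 ZAR × 0.67254 = 0.67254 SEK
0.67254 SEK × 0.71663 = 0.481962 HKD

ZAR/HKD = 0.48196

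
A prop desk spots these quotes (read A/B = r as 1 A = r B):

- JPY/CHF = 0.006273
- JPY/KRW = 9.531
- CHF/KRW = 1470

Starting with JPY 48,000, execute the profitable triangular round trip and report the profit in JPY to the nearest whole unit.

Profit: JPY 1,612

Profitable loop is JPY → KRW → CHF → JPY:
JPY 48,000 × 9.531 = KRW 457,488
KRW 457,488 ÷ 1470 = CHF 311.22
CHF 311.22 ÷ 0.006273 = JPY 49,612
Profit = JPY 49,612 − JPY 48,000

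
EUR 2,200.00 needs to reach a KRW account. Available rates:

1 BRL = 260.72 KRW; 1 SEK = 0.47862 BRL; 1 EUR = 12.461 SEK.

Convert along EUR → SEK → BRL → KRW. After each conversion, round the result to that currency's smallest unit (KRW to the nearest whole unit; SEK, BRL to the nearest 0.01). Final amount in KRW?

EUR 2,200.00 × 12.461 = SEK 27,414.20
SEK 27,414.20 × 0.47862 = BRL 13,120.98
BRL 13,120.98 × 260.72 = KRW 3,420,902

KRW 3,420,902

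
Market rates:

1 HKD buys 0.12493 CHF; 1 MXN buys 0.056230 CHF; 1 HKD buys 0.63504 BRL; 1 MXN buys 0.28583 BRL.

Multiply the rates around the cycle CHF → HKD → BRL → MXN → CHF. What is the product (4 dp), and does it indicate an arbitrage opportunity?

1.0000 (no arbitrage)

Around CHF → HKD → BRL → MXN → CHF: 1 ÷ 0.12493 × 0.63504 ÷ 0.28583 × 0.056230 = 0.999988
Product ≈ 1 (deviation 0.001%, within rounding noise).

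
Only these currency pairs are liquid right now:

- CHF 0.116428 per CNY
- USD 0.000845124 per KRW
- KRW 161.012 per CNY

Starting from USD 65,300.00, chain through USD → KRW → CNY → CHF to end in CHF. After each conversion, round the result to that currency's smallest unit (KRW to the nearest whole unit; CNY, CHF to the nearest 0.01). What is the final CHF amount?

USD 65,300.00 ÷ 0.000845124 = KRW 77,266,768
KRW 77,266,768 ÷ 161.012 = CNY 479,882.05
CNY 479,882.05 × 0.116428 = CHF 55,871.71

CHF 55,871.71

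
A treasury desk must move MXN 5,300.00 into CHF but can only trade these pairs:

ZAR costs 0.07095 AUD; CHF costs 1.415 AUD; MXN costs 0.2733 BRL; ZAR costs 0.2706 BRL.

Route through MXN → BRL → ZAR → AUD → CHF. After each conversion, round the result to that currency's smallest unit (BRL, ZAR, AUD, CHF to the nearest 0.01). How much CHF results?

MXN 5,300.00 × 0.2733 = BRL 1,448.49
BRL 1,448.49 ÷ 0.2706 = ZAR 5,352.88
ZAR 5,352.88 × 0.07095 = AUD 379.79
AUD 379.79 ÷ 1.415 = CHF 268.40

CHF 268.40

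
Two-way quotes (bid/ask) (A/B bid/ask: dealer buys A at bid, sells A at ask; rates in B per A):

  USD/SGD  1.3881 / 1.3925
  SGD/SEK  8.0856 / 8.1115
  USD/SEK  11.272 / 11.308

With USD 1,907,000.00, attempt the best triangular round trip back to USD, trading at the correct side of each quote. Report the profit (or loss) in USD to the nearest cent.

Net result: USD -3,927.66 (no profitable arbitrage after spreads)

Best loop USD → SEK → SGD → USD:
USD 1,907,000.00 × 11.272 (sell USD at bid) = SEK 21,495,704.00
SEK 21,495,704.00 ÷ 8.1115 (buy SGD at ask) = SGD 2,650,028.23
SGD 2,650,028.23 ÷ 1.3925 (buy USD at ask) = USD 1,903,072.34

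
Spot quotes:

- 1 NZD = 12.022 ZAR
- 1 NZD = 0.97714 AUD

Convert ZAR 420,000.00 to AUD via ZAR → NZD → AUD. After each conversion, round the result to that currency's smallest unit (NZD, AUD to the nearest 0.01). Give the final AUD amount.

ZAR 420,000.00 ÷ 12.022 = NZD 34,935.95
NZD 34,935.95 × 0.97714 = AUD 34,137.31

AUD 34,137.31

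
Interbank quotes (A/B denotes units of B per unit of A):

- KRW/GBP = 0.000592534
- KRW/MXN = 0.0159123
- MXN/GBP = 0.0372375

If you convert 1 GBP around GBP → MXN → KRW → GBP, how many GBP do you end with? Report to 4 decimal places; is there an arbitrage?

Around GBP → MXN → KRW → GBP: 1 ÷ 0.0372375 ÷ 0.0159123 × 0.000592534 = 1.000000
Product ≈ 1 (deviation 0.000%, within rounding noise).

1.0000 (no arbitrage)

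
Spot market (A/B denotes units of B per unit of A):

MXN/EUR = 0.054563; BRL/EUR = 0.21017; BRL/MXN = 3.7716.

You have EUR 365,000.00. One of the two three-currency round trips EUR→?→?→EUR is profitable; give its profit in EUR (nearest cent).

Profit: EUR 7,768.94

Profitable loop is EUR → MXN → BRL → EUR:
EUR 365,000.00 ÷ 0.054563 = MXN 6,689,514.87
MXN 6,689,514.87 ÷ 3.7716 = BRL 1,773,654.38
BRL 1,773,654.38 × 0.21017 = EUR 372,768.94
Profit = EUR 372,768.94 − EUR 365,000.00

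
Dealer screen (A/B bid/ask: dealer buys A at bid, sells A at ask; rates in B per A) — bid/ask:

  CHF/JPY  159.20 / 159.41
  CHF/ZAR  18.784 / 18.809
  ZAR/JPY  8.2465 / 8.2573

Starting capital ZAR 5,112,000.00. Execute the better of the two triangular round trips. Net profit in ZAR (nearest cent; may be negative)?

Best loop ZAR → CHF → JPY → ZAR:
ZAR 5,112,000.00 ÷ 18.809 (buy CHF at ask) = CHF 271,784.78
CHF 271,784.78 × 159.20 (sell CHF at bid) = JPY 43,268,138
JPY 43,268,138 ÷ 8.2573 (buy ZAR at ask) = ZAR 5,239,986.14

Net profit: ZAR 127,986.14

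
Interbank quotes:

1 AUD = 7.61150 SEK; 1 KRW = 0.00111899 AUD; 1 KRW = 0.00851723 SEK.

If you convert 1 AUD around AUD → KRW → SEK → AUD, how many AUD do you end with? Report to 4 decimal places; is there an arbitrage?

1.0000 (no arbitrage)

Around AUD → KRW → SEK → AUD: 1 ÷ 0.00111899 × 0.00851723 ÷ 7.61150 = 1.000004
Product ≈ 1 (deviation 0.000%, within rounding noise).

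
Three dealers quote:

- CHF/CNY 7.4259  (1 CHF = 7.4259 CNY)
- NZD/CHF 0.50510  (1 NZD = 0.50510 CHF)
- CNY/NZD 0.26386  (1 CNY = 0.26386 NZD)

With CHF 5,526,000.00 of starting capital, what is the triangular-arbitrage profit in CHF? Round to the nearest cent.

Profit: CHF 57,555.76

Profitable loop is CHF → NZD → CNY → CHF:
CHF 5,526,000.00 ÷ 0.50510 = NZD 10,940,407.84
NZD 10,940,407.84 ÷ 0.26386 = CNY 41,462,926.70
CNY 41,462,926.70 ÷ 7.4259 = CHF 5,583,555.76
Profit = CHF 5,583,555.76 − CHF 5,526,000.00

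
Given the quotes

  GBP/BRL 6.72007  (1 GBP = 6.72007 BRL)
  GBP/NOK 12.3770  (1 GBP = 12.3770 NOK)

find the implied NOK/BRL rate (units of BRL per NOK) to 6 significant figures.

1 NOK ÷ 12.3770 = 0.080795 GBP
0.080795 GBP × 6.72007 = 0.542948 BRL

NOK/BRL = 0.542948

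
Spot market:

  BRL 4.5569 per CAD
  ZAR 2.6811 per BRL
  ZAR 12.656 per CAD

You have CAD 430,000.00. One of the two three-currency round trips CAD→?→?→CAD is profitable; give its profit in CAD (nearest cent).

Profitable loop is CAD → ZAR → BRL → CAD:
CAD 430,000.00 × 12.656 = ZAR 5,442,080.00
ZAR 5,442,080.00 ÷ 2.6811 = BRL 2,029,793.74
BRL 2,029,793.74 ÷ 4.5569 = CAD 445,433.02
Profit = CAD 445,433.02 − CAD 430,000.00

Profit: CAD 15,433.02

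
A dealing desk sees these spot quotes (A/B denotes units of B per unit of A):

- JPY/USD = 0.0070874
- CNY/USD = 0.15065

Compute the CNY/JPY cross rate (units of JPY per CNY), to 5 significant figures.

CNY/JPY = 21.256

1 CNY × 0.15065 = 0.15065 USD
0.15065 USD ÷ 0.0070874 = 21.256 JPY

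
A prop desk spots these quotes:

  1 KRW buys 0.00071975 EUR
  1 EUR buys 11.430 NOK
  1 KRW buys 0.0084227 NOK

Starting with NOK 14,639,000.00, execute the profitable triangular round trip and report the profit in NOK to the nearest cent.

Profitable loop is NOK → EUR → KRW → NOK:
NOK 14,639,000.00 ÷ 11.430 = EUR 1,280,752.41
EUR 1,280,752.41 ÷ 0.00071975 = KRW 1,779,440,647
KRW 1,779,440,647 × 0.0084227 = NOK 14,987,694.74
Profit = NOK 14,987,694.74 − NOK 14,639,000.00

Profit: NOK 348,694.74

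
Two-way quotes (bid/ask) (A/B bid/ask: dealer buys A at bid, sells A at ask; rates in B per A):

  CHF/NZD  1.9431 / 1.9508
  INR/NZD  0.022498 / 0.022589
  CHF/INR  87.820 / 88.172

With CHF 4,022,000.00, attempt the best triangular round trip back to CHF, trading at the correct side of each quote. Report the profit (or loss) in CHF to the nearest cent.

Best loop CHF → INR → NZD → CHF:
CHF 4,022,000.00 × 87.820 (sell CHF at bid) = INR 353,212,040.00
INR 353,212,040.00 × 0.022498 (sell INR at bid) = NZD 7,946,564.48
NZD 7,946,564.48 ÷ 1.9508 (buy CHF at ask) = CHF 4,073,490.09

Net profit: CHF 51,490.09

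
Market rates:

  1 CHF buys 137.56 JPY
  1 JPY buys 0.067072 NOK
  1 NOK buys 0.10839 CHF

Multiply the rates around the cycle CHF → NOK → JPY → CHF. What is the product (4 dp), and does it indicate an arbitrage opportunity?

Around CHF → NOK → JPY → CHF: 1 ÷ 0.10839 ÷ 0.067072 ÷ 137.56 = 0.999948
Product ≈ 1 (deviation 0.005%, within rounding noise).

0.9999 (no arbitrage)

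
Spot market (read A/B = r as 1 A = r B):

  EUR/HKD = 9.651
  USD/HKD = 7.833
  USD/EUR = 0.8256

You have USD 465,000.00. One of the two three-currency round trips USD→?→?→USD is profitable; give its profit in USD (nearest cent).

Profitable loop is USD → EUR → HKD → USD:
USD 465,000.00 × 0.8256 = EUR 383,904.00
EUR 383,904.00 × 9.651 = HKD 3,705,057.50
HKD 3,705,057.50 ÷ 7.833 = USD 473,006.19
Profit = USD 473,006.19 − USD 465,000.00

Profit: USD 8,006.19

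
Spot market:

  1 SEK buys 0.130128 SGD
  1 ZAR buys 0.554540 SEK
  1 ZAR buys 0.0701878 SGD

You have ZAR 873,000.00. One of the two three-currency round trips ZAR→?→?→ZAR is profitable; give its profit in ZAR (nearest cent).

Profit: ZAR 24,545.03

Profitable loop is ZAR → SEK → SGD → ZAR:
ZAR 873,000.00 × 0.554540 = SEK 484,113.42
SEK 484,113.42 × 0.130128 = SGD 62,996.71
SGD 62,996.71 ÷ 0.0701878 = ZAR 897,545.03
Profit = ZAR 897,545.03 − ZAR 873,000.00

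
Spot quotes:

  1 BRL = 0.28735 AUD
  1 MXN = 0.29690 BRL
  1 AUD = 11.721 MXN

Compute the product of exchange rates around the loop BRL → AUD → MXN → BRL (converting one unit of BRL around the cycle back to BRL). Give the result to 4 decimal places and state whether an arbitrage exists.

1.0000 (no arbitrage)

Around BRL → AUD → MXN → BRL: 1 × 0.28735 × 11.721 × 0.29690 = 0.999968
Product ≈ 1 (deviation 0.003%, within rounding noise).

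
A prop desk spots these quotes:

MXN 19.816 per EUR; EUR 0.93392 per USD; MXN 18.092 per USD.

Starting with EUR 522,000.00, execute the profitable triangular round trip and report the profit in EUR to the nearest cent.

Profit: EUR 11,961.07

Profitable loop is EUR → MXN → USD → EUR:
EUR 522,000.00 × 19.816 = MXN 10,343,952.00
MXN 10,343,952.00 ÷ 18.092 = USD 571,741.76
USD 571,741.76 × 0.93392 = EUR 533,961.07
Profit = EUR 533,961.07 − EUR 522,000.00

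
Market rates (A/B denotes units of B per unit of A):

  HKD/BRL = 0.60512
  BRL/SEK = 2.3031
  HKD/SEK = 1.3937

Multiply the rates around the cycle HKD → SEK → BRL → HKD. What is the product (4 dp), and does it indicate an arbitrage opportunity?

1.0000 (no arbitrage)

Around HKD → SEK → BRL → HKD: 1 × 1.3937 ÷ 2.3031 ÷ 0.60512 = 1.000035
Product ≈ 1 (deviation 0.003%, within rounding noise).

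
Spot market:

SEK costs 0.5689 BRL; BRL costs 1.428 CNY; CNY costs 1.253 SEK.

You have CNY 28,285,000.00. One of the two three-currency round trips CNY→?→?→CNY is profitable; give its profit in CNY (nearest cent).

Profit: CNY 506,970.94

Profitable loop is CNY → SEK → BRL → CNY:
CNY 28,285,000.00 × 1.253 = SEK 35,441,105.00
SEK 35,441,105.00 × 0.5689 = BRL 20,162,444.63
BRL 20,162,444.63 × 1.428 = CNY 28,791,970.94
Profit = CNY 28,791,970.94 − CNY 28,285,000.00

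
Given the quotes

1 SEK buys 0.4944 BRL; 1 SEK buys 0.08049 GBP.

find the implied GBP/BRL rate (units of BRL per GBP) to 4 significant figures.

GBP/BRL = 6.142

1 GBP ÷ 0.08049 = 12.4239 SEK
12.4239 SEK × 0.4944 = 6.14238 BRL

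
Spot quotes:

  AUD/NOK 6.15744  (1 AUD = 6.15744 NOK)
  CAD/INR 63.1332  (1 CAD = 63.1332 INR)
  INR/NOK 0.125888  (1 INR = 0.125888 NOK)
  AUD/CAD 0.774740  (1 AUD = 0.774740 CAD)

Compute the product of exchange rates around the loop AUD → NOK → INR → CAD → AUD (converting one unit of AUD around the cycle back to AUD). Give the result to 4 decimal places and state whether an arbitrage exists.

Around AUD → NOK → INR → CAD → AUD: 1 × 6.15744 ÷ 0.125888 ÷ 63.1332 ÷ 0.774740 = 1.000005
Product ≈ 1 (deviation 0.000%, within rounding noise).

1.0000 (no arbitrage)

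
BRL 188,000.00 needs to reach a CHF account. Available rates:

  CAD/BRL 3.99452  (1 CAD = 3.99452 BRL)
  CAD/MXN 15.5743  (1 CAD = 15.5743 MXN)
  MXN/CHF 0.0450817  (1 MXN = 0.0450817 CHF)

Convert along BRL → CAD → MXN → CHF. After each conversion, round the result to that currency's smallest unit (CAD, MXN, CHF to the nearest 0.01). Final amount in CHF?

CHF 33,044.72

BRL 188,000.00 ÷ 3.99452 = CAD 47,064.48
CAD 47,064.48 × 15.5743 = MXN 732,996.33
MXN 732,996.33 × 0.0450817 = CHF 33,044.72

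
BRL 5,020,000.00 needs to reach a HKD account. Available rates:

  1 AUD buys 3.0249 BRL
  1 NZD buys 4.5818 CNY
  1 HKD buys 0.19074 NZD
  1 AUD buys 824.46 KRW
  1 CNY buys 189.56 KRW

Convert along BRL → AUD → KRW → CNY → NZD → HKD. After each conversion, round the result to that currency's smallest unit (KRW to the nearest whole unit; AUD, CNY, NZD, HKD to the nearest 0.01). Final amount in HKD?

BRL 5,020,000.00 ÷ 3.0249 = AUD 1,659,558.99
AUD 1,659,558.99 × 824.46 = KRW 1,368,240,005
KRW 1,368,240,005 ÷ 189.56 = CNY 7,217,978.50
CNY 7,217,978.50 ÷ 4.5818 = NZD 1,575,358.70
NZD 1,575,358.70 ÷ 0.19074 = HKD 8,259,194.19

HKD 8,259,194.19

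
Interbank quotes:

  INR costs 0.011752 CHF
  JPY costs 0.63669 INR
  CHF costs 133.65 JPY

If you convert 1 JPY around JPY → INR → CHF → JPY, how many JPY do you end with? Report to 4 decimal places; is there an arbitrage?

Around JPY → INR → CHF → JPY: 1 × 0.63669 × 0.011752 × 133.65 = 1.000020
Product ≈ 1 (deviation 0.002%, within rounding noise).

1.0000 (no arbitrage)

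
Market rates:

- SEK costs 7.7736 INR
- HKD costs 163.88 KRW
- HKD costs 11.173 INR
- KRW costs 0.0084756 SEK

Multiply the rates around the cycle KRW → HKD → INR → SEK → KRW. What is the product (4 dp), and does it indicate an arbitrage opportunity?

1.0348 (arbitrage exists)

Around KRW → HKD → INR → SEK → KRW: 1 ÷ 163.88 × 11.173 ÷ 7.7736 ÷ 0.0084756 = 1.034788
Product > 1; profitable direction is KRW → HKD → INR → SEK → KRW.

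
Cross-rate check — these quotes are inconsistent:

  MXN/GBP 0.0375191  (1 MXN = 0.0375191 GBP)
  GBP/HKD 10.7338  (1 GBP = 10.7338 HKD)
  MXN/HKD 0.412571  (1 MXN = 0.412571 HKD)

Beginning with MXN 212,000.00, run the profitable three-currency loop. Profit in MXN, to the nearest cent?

Profitable loop is MXN → HKD → GBP → MXN:
MXN 212,000.00 × 0.412571 = HKD 87,465.05
HKD 87,465.05 ÷ 10.7338 = GBP 8,148.56
GBP 8,148.56 ÷ 0.0375191 = MXN 217,184.41
Profit = MXN 217,184.41 − MXN 212,000.00

Profit: MXN 5,184.41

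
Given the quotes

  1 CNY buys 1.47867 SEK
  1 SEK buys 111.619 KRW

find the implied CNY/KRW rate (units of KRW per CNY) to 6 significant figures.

1 CNY × 1.47867 = 1.47867 SEK
1.47867 SEK × 111.619 = 165.048 KRW

CNY/KRW = 165.048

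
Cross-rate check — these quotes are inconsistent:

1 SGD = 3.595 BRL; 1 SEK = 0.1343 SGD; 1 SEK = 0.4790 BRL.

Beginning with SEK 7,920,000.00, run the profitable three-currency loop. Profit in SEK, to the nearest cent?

Profit: SEK 62,971.44

Profitable loop is SEK → SGD → BRL → SEK:
SEK 7,920,000.00 × 0.1343 = SGD 1,063,656.00
SGD 1,063,656.00 × 3.595 = BRL 3,823,843.32
BRL 3,823,843.32 ÷ 0.4790 = SEK 7,982,971.44
Profit = SEK 7,982,971.44 − SEK 7,920,000.00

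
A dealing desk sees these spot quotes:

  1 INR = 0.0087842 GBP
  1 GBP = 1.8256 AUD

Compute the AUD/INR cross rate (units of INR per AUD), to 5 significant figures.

AUD/INR = 62.358

1 AUD ÷ 1.8256 = 0.547765 GBP
0.547765 GBP ÷ 0.0087842 = 62.358 INR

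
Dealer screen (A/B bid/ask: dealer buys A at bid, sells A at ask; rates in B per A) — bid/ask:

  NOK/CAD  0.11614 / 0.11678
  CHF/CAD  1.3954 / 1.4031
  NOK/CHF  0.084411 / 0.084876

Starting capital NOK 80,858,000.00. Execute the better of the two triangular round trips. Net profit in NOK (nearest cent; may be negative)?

Best loop NOK → CHF → CAD → NOK:
NOK 80,858,000.00 × 0.084411 (sell NOK at bid) = CHF 6,825,304.64
CHF 6,825,304.64 × 1.3954 (sell CHF at bid) = CAD 9,524,030.09
CAD 9,524,030.09 ÷ 0.11678 (buy NOK at ask) = NOK 81,555,318.48

Net profit: NOK 697,318.48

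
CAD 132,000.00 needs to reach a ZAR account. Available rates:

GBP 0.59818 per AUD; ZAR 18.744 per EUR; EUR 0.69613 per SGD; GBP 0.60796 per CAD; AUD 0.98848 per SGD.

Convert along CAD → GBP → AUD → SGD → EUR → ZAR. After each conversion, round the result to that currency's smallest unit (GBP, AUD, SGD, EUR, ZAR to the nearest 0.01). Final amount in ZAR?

CAD 132,000.00 × 0.60796 = GBP 80,250.72
GBP 80,250.72 ÷ 0.59818 = AUD 134,158.15
AUD 134,158.15 ÷ 0.98848 = SGD 135,721.66
SGD 135,721.66 × 0.69613 = EUR 94,479.92
EUR 94,479.92 × 18.744 = ZAR 1,770,931.62

ZAR 1,770,931.62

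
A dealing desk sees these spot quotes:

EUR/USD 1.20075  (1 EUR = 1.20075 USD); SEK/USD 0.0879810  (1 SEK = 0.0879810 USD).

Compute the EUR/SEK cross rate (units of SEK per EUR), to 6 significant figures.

1 EUR × 1.20075 = 1.20075 USD
1.20075 USD ÷ 0.0879810 = 13.6478 SEK

EUR/SEK = 13.6478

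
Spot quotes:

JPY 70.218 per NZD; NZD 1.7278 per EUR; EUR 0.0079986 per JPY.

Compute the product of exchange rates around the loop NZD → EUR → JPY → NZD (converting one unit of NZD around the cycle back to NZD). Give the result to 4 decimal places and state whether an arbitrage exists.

1.0305 (arbitrage exists)

Around NZD → EUR → JPY → NZD: 1 ÷ 1.7278 ÷ 0.0079986 ÷ 70.218 = 1.030491
Product > 1; profitable direction is NZD → EUR → JPY → NZD.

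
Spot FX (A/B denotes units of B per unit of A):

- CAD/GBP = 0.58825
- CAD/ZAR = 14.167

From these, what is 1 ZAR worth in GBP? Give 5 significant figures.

1 ZAR ÷ 14.167 = 0.0705866 CAD
0.0705866 CAD × 0.58825 = 0.0415226 GBP

ZAR/GBP = 0.041523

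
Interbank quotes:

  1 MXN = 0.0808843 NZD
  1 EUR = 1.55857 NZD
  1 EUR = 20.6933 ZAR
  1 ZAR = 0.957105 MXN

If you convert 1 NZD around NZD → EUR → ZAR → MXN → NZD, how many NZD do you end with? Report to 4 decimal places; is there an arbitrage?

Around NZD → EUR → ZAR → MXN → NZD: 1 ÷ 1.55857 × 20.6933 × 0.957105 × 0.0808843 = 1.027844
Product > 1; profitable direction is NZD → EUR → ZAR → MXN → NZD.

1.0278 (arbitrage exists)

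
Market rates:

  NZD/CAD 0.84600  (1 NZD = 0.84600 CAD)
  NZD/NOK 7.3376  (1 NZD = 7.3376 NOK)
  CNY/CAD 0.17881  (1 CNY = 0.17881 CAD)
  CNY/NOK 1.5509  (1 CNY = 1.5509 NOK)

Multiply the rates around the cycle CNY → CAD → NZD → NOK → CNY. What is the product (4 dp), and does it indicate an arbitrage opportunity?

Around CNY → CAD → NZD → NOK → CNY: 1 × 0.17881 ÷ 0.84600 × 7.3376 ÷ 1.5509 = 0.999981
Product ≈ 1 (deviation 0.002%, within rounding noise).

1.0000 (no arbitrage)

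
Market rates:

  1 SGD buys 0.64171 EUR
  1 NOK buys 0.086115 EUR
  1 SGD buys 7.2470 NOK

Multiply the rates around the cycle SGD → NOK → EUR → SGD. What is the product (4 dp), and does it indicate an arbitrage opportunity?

0.9725 (arbitrage exists)

Around SGD → NOK → EUR → SGD: 1 × 7.2470 × 0.086115 ÷ 0.64171 = 0.972519
Product < 1; profitable direction is SGD → EUR → NOK → SGD.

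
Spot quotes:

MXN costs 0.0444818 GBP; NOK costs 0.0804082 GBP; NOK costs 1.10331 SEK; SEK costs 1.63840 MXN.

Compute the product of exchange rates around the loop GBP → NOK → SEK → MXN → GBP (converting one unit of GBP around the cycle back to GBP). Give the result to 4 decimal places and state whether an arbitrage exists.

Around GBP → NOK → SEK → MXN → GBP: 1 ÷ 0.0804082 × 1.10331 × 1.63840 × 0.0444818 = 0.999999
Product ≈ 1 (deviation 0.000%, within rounding noise).

1.0000 (no arbitrage)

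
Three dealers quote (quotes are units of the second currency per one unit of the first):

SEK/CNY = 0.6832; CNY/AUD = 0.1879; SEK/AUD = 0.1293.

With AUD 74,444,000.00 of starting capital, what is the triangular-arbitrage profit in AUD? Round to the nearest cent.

Profit: AUD 537,407.35

Profitable loop is AUD → CNY → SEK → AUD:
AUD 74,444,000.00 ÷ 0.1879 = CNY 396,189,462.48
CNY 396,189,462.48 ÷ 0.6832 = SEK 579,902,609.02
SEK 579,902,609.02 × 0.1293 = AUD 74,981,407.35
Profit = AUD 74,981,407.35 − AUD 74,444,000.00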